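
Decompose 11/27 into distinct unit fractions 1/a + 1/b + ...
1/3 + 1/14 + 1/378

Greedy algorithm:
11/27: ceiling(27/11) = 3, use 1/3
2/27: ceiling(27/2) = 14, use 1/14
1/378: ceiling(378/1) = 378, use 1/378
Result: 11/27 = 1/3 + 1/14 + 1/378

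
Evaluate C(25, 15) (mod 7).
5

Using Lucas' theorem:
Write n=25 and k=15 in base 7:
n in base 7: [3, 4]
k in base 7: [2, 1]
C(25,15) mod 7 = ∏ C(n_i, k_i) mod 7
Digit binomials (mod 7): C(3,2) = 3; C(4,1) = 4
Product: 3 × 4 = 12 ≡ 5 (mod 7)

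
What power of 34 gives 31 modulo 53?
3

Baby-step giant-step with step n = ⌈√53⌉ = 8.
Baby steps 34^j mod 53 (j:value) for j=0..7: 0:1, 1:34, 2:43, 3:31, 4:47, 5:8, 6:7, 7:26.
h = 31 is already in the table at j=3, so x = 3.
Check: 34^3 ≡ 31 (mod 53).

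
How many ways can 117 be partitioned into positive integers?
1327710076

p(n) counts ways to write n as a sum of positive integers (order ignored).
Euler's pentagonal recurrence: p(k) = p(k-1) + p(k-2) - p(k-5) - p(k-7) + p(k-12) + p(k-15) - ... (offsets j(3j∓1)/2, signs ++--, p(0)=1, p(<0)=0).
DP table for k = 0..116: p(0)=1, p(1)=1, p(2)=2, p(3)=3, p(4)=5, p(5)=7, p(6)=11, p(7)=15, p(8)=22, p(9)=30, p(10)=42, p(11)=56, p(12)=77, p(13)=101, p(14)=135, p(15)=176, p(16)=231, p(17)=297, p(18)=385, p(19)=490, p(20)=627, p(21)=792, p(22)=1002, p(23)=1255, p(24)=1575, p(25)=1958, p(26)=2436, p(27)=3010, p(28)=3718, p(29)=4565, p(30)=5604, p(31)=6842, p(32)=8349, p(33)=10143, p(34)=12310, p(35)=14883, p(36)=17977, p(37)=21637, p(38)=26015, p(39)=31185, p(40)=37338, p(41)=44583, p(42)=53174, p(43)=63261, p(44)=75175, p(45)=89134, p(46)=105558, p(47)=124754, p(48)=147273, p(49)=173525, p(50)=204226, p(51)=239943, p(52)=281589, p(53)=329931, p(54)=386155, p(55)=451276, p(56)=526823, p(57)=614154, p(58)=715220, p(59)=831820, p(60)=966467, p(61)=1121505, p(62)=1300156, p(63)=1505499, p(64)=1741630, p(65)=2012558, p(66)=2323520, p(67)=2679689, p(68)=3087735, p(69)=3554345, p(70)=4087968, p(71)=4697205, p(72)=5392783, p(73)=6185689, p(74)=7089500, p(75)=8118264, p(76)=9289091, p(77)=10619863, p(78)=12132164, p(79)=13848650, p(80)=15796476, p(81)=18004327, p(82)=20506255, p(83)=23338469, p(84)=26543660, p(85)=30167357, p(86)=34262962, p(87)=38887673, p(88)=44108109, p(89)=49995925, p(90)=56634173, p(91)=64112359, p(92)=72533807, p(93)=82010177, p(94)=92669720, p(95)=104651419, p(96)=118114304, p(97)=133230930, p(98)=150198136, p(99)=169229875, p(100)=190569292, p(101)=214481126, p(102)=241265379, p(103)=271248950, p(104)=304801365, p(105)=342325709, p(106)=384276336, p(107)=431149389, p(108)=483502844, p(109)=541946240, p(110)=607163746, p(111)=679903203, p(112)=761002156, p(113)=851376628, p(114)=952050665, p(115)=1064144451, p(116)=1188908248.
Final step: p(117) = p(116) + p(115) - p(112) - p(110) + p(105) + p(102) - p(95) - p(91) + p(82) + p(77) - p(66) - p(60) + p(47) + p(40) - p(25) - p(17) + p(0)
= 1188908248 + 1064144451 - 761002156 - 607163746 + 342325709 + 241265379 - 104651419 - 64112359 + 20506255 + 10619863 - 2323520 - 966467 + 124754 + 37338 - 1958 - 297 + 1
= 1327710076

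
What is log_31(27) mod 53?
11

Baby-step giant-step with step n = ⌈√53⌉ = 8.
Baby steps 31^j mod 53 (j:value) for j=0..7: 0:1, 1:31, 2:7, 3:5, 4:49, 5:35, 6:25, 7:33.
Giant-step multiplier: 31^(-8) ≡ 31^(52-8) = 31^44 ≡ 10 (mod 53).
Giant steps γ_i = 27·10^i mod 53: γ_0=27, γ_1=5 (in table at j=3).
x = i·n + j = 1·8 + 3 = 11.
Check: 31^11 ≡ 27 (mod 53).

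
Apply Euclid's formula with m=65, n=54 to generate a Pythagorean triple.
(1309, 7020, 7141)

Euclid's formula: a = m² - n², b = 2mn, c = m² + n²
m = 65, n = 54
a = 65² - 54² = 4225 - 2916 = 1309
b = 2 × 65 × 54 = 7020
c = 65² + 54² = 4225 + 2916 = 7141
Verification: 1309² + 7020² = 1713481 + 49280400 = 50993881 = 7141² ✓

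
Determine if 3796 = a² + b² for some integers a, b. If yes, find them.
14² + 60² (a=14, b=60)

Factorization: 3796 = 2^2 × 13 × 73
By Fermat: n is sum of two squares iff every prime p ≡ 3 (mod 4) appears to even power.
All primes ≡ 3 (mod 4) appear to even power.
Search a = 0, 1, 2, … for 3796 - a² a perfect square: first hit at a = 14: 3796 - 196 = 3600 = 60².
3796 = 14² + 60² = 196 + 3600 ✓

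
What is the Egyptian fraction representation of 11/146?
1/14 + 1/256 + 1/130816

Greedy algorithm:
11/146: ceiling(146/11) = 14, use 1/14
2/511: ceiling(511/2) = 256, use 1/256
1/130816: ceiling(130816/1) = 130816, use 1/130816
Result: 11/146 = 1/14 + 1/256 + 1/130816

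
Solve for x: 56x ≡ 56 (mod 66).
x ≡ 1 (mod 33)

gcd(56, 66) = 2, which divides 56, so solutions exist.
Divide through by 2: 28x ≡ 28 (mod 33).
Find 28^(-1) mod 33 by the extended Euclidean algorithm:
33 = 1 × 28 + 5  ⟹  5 = (1)·33 + (-1)·28
28 = 5 × 5 + 3  ⟹  3 = (-5)·33 + (6)·28
5 = 1 × 3 + 2  ⟹  2 = (6)·33 + (-7)·28
3 = 1 × 2 + 1  ⟹  1 = (-11)·33 + (13)·28
So (13)·28 ≡ 1 (mod 33), i.e. 28^(-1) ≡ 13 (mod 33).
x ≡ 13 × 28 = 364 ≡ 1 (mod 33).
Check: 56 × 1 = 56 ≡ 56 (mod 66).
x ≡ 1 (mod 33), giving 2 solutions mod 66.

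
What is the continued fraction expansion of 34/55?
[0; 1, 1, 1, 1, 1, 1, 1, 2]

Euclidean algorithm steps:
34 = 0 × 55 + 34
55 = 1 × 34 + 21
34 = 1 × 21 + 13
21 = 1 × 13 + 8
13 = 1 × 8 + 5
8 = 1 × 5 + 3
5 = 1 × 3 + 2
3 = 1 × 2 + 1
2 = 2 × 1 + 0
Continued fraction: [0; 1, 1, 1, 1, 1, 1, 1, 2]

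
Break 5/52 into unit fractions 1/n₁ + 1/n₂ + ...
1/11 + 1/191 + 1/109252

Greedy algorithm:
5/52: ceiling(52/5) = 11, use 1/11
3/572: ceiling(572/3) = 191, use 1/191
1/109252: ceiling(109252/1) = 109252, use 1/109252
Result: 5/52 = 1/11 + 1/191 + 1/109252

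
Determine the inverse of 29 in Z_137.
52

gcd(29, 137) = 1, so the inverse exists.
Extended Euclidean algorithm on (137, 29):
137 = 4 × 29 + 21  ⟹  21 = (1)·137 + (-4)·29
29 = 1 × 21 + 8  ⟹  8 = (-1)·137 + (5)·29
21 = 2 × 8 + 5  ⟹  5 = (3)·137 + (-14)·29
8 = 1 × 5 + 3  ⟹  3 = (-4)·137 + (19)·29
5 = 1 × 3 + 2  ⟹  2 = (7)·137 + (-33)·29
3 = 1 × 2 + 1  ⟹  1 = (-11)·137 + (52)·29
So (52)·29 ≡ 1 (mod 137), i.e. 29^(-1) ≡ 52 (mod 137).
Check: 29 × 52 = 1508 ≡ 1 (mod 137)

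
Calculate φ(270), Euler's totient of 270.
72

270 = 2 × 3^3 × 5
φ(n) = n × ∏(1 - 1/p) for each prime p dividing n
φ(270) = 270 × (1 - 1/2) × (1 - 1/3) × (1 - 1/5) = 72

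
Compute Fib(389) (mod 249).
74

Matrix identity: Q^n = [[F_(n+1), F_n], [F_n, F_(n-1)]] with Q = [[1,1],[1,0]].
n = 389 = 110000101₂. Square-and-multiply, entries mod 249:
Q^1 = [[1,1],[1,0]]
Q^3 = (Q^1)²·Q = [[3,2],[2,1]]
Q^6 = (Q^3)² = [[13,8],[8,5]]
Q^12 = (Q^6)² = [[233,144],[144,89]]
Q^24 = (Q^12)² = [[76,54],[54,22]]
Q^48 = (Q^24)² = [[226,63],[63,163]]
Q^97 = (Q^48)²·Q = [[121,16],[16,105]]
Q^194 = (Q^97)² = [[206,130],[130,76]]
Q^389 = (Q^194)²·Q = [[131,74],[74,57]]
F_389 mod 249 = Q^389[0][1] = 74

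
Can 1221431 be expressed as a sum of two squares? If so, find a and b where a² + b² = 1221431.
Not possible

Factorization: 1221431 = 31^3 × 41
By Fermat: n is sum of two squares iff every prime p ≡ 3 (mod 4) appears to even power.
Prime(s) ≡ 3 (mod 4) with odd exponent: [(31, 3)]
Therefore 1221431 cannot be expressed as a² + b².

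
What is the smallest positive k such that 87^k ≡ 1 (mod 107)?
53

107 is prime, so ord(87) divides φ(107) = 106.
Divisors of 106: 1, 2, 53, 106.
Repeated squaring: 87^1 ≡ 87, 87^2 ≡ 79, 87^4 ≡ 35, 87^8 ≡ 48, 87^16 ≡ 57, 87^32 ≡ 39, 87^64 ≡ 23 (mod 107).
Test 87^d mod 107 for each divisor d in increasing order:
87^1 ≡ 87
87^2 ≡ 79
87^53 = 87^32·87^16·87^4·87^1 ≡ 1  ← first divisor giving 1
The order is 53.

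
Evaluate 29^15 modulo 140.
29

Repeated squaring. Binary of 15 = 1111.
29^1 ≡ 29 (mod 140); 29^2 ≡ 1 (mod 140); 29^4 ≡ 1 (mod 140); 29^8 ≡ 1 (mod 140)
29^15 = 29^1 × 29^2 × 29^4 × 29^8 ≡ 29 (mod 140)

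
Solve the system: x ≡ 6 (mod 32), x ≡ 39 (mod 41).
326

Using Chinese Remainder Theorem:
M = 32 × 41 = 1312
M1 = 41, M2 = 32
y1 = 41^(-1) mod 32 = 25
y2 = 32^(-1) mod 41 = 9
x = (6×41×25 + 39×32×9) mod 1312 = 326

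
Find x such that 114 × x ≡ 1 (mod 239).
65

gcd(114, 239) = 1, so the inverse exists.
Extended Euclidean algorithm on (239, 114):
239 = 2 × 114 + 11  ⟹  11 = (1)·239 + (-2)·114
114 = 10 × 11 + 4  ⟹  4 = (-10)·239 + (21)·114
11 = 2 × 4 + 3  ⟹  3 = (21)·239 + (-44)·114
4 = 1 × 3 + 1  ⟹  1 = (-31)·239 + (65)·114
So (65)·114 ≡ 1 (mod 239), i.e. 114^(-1) ≡ 65 (mod 239).
Check: 114 × 65 = 7410 ≡ 1 (mod 239)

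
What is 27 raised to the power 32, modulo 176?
113

Repeated squaring. Binary of 32 = 100000.
27^1 ≡ 27 (mod 176); 27^2 ≡ 25 (mod 176); 27^4 ≡ 97 (mod 176); 27^8 ≡ 81 (mod 176); 27^16 ≡ 49 (mod 176); 27^32 ≡ 113 (mod 176)
27^32 = 27^32 ≡ 113 (mod 176)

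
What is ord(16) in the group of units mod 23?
11

23 is prime, so ord(16) divides φ(23) = 22.
Divisors of 22: 1, 2, 11, 22.
Repeated squaring: 16^1 ≡ 16, 16^2 ≡ 3, 16^4 ≡ 9, 16^8 ≡ 12, 16^16 ≡ 6 (mod 23).
Test 16^d mod 23 for each divisor d in increasing order:
16^1 ≡ 16
16^2 ≡ 3
16^11 = 16^8·16^2·16^1 ≡ 1  ← first divisor giving 1
The order is 11.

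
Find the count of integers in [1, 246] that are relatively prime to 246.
80

246 = 2 × 3 × 41
φ(n) = n × ∏(1 - 1/p) for each prime p dividing n
φ(246) = 246 × (1 - 1/2) × (1 - 1/3) × (1 - 1/41) = 80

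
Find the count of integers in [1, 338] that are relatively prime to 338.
156

338 = 2 × 13^2
φ(n) = n × ∏(1 - 1/p) for each prime p dividing n
φ(338) = 338 × (1 - 1/2) × (1 - 1/13) = 156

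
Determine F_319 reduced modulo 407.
166

Matrix identity: Q^n = [[F_(n+1), F_n], [F_n, F_(n-1)]] with Q = [[1,1],[1,0]].
n = 319 = 100111111₂. Square-and-multiply, entries mod 407:
Q^1 = [[1,1],[1,0]]
Q^2 = (Q^1)² = [[2,1],[1,1]]
Q^4 = (Q^2)² = [[5,3],[3,2]]
Q^9 = (Q^4)²·Q = [[55,34],[34,21]]
Q^19 = (Q^9)²·Q = [[253,111],[111,142]]
Q^39 = (Q^19)²·Q = [[110,221],[221,296]]
Q^79 = (Q^39)²·Q = [[77,298],[298,186]]
Q^159 = (Q^79)²·Q = [[132,309],[309,230]]
Q^319 = (Q^159)²·Q = [[99,166],[166,340]]
F_319 mod 407 = Q^319[0][1] = 166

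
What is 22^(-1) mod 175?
8

gcd(22, 175) = 1, so the inverse exists.
Extended Euclidean algorithm on (175, 22):
175 = 7 × 22 + 21  ⟹  21 = (1)·175 + (-7)·22
22 = 1 × 21 + 1  ⟹  1 = (-1)·175 + (8)·22
So (8)·22 ≡ 1 (mod 175), i.e. 22^(-1) ≡ 8 (mod 175).
Check: 22 × 8 = 176 ≡ 1 (mod 175)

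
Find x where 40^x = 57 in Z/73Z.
20

Baby-step giant-step with step n = ⌈√73⌉ = 9.
Baby steps 40^j mod 73 (j:value) for j=0..8: 0:1, 1:40, 2:67, 3:52, 4:36, 5:53, 6:3, 7:47, 8:55.
Giant-step multiplier: 40^(-9) ≡ 40^(72-9) = 40^63 ≡ 22 (mod 73).
Giant steps γ_i = 57·22^i mod 73: γ_0=57, γ_1=13, γ_2=67 (in table at j=2).
x = i·n + j = 2·9 + 2 = 20.
Check: 40^20 ≡ 57 (mod 73).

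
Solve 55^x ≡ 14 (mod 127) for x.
89

Baby-step giant-step with step n = ⌈√127⌉ = 12.
Baby steps 55^j mod 127 (j:value) for j=0..11: 0:1, 1:55, 2:104, 3:5, 4:21, 5:12, 6:25, 7:105, 8:60, 9:125, 10:17, 11:46.
Giant-step multiplier: 55^(-12) ≡ 55^(126-12) = 55^114 ≡ 38 (mod 127).
Giant steps γ_i = 14·38^i mod 127: γ_0=14, γ_1=24, γ_2=23, γ_3=112, γ_4=65, γ_5=57, γ_6=7, γ_7=12 (in table at j=5).
x = i·n + j = 7·12 + 5 = 89.
Check: 55^89 ≡ 14 (mod 127).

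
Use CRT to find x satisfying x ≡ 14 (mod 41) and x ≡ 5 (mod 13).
96

Using Chinese Remainder Theorem:
M = 41 × 13 = 533
M1 = 13, M2 = 41
y1 = 13^(-1) mod 41 = 19
y2 = 41^(-1) mod 13 = 7
x = (14×13×19 + 5×41×7) mod 533 = 96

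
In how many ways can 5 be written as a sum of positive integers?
7

p(n) counts ways to write n as a sum of positive integers (order ignored).
Examples: 5; 4 + 1; 3 + 2; 3 + 1 + 1; 2 + 2 + 1; ... (7 total)
p(5) = 7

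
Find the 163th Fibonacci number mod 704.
629

Matrix identity: Q^n = [[F_(n+1), F_n], [F_n, F_(n-1)]] with Q = [[1,1],[1,0]].
n = 163 = 10100011₂. Square-and-multiply, entries mod 704:
Q^1 = [[1,1],[1,0]]
Q^2 = (Q^1)² = [[2,1],[1,1]]
Q^5 = (Q^2)²·Q = [[8,5],[5,3]]
Q^10 = (Q^5)² = [[89,55],[55,34]]
Q^20 = (Q^10)² = [[386,429],[429,661]]
Q^40 = (Q^20)² = [[45,11],[11,34]]
Q^81 = (Q^40)²·Q = [[199,34],[34,165]]
Q^163 = (Q^81)²·Q = [[333,629],[629,408]]
F_163 mod 704 = Q^163[0][1] = 629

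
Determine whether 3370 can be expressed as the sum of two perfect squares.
11² + 57² (a=11, b=57)

Factorization: 3370 = 2 × 5 × 337
By Fermat: n is sum of two squares iff every prime p ≡ 3 (mod 4) appears to even power.
All primes ≡ 3 (mod 4) appear to even power.
Search a = 0, 1, 2, … for 3370 - a² a perfect square: first hit at a = 11: 3370 - 121 = 3249 = 57².
3370 = 11² + 57² = 121 + 3249 ✓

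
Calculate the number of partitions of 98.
150198136

p(n) counts ways to write n as a sum of positive integers (order ignored).
Euler's pentagonal recurrence: p(k) = p(k-1) + p(k-2) - p(k-5) - p(k-7) + p(k-12) + p(k-15) - ... (offsets j(3j∓1)/2, signs ++--, p(0)=1, p(<0)=0).
DP table for k = 0..97: p(0)=1, p(1)=1, p(2)=2, p(3)=3, p(4)=5, p(5)=7, p(6)=11, p(7)=15, p(8)=22, p(9)=30, p(10)=42, p(11)=56, p(12)=77, p(13)=101, p(14)=135, p(15)=176, p(16)=231, p(17)=297, p(18)=385, p(19)=490, p(20)=627, p(21)=792, p(22)=1002, p(23)=1255, p(24)=1575, p(25)=1958, p(26)=2436, p(27)=3010, p(28)=3718, p(29)=4565, p(30)=5604, p(31)=6842, p(32)=8349, p(33)=10143, p(34)=12310, p(35)=14883, p(36)=17977, p(37)=21637, p(38)=26015, p(39)=31185, p(40)=37338, p(41)=44583, p(42)=53174, p(43)=63261, p(44)=75175, p(45)=89134, p(46)=105558, p(47)=124754, p(48)=147273, p(49)=173525, p(50)=204226, p(51)=239943, p(52)=281589, p(53)=329931, p(54)=386155, p(55)=451276, p(56)=526823, p(57)=614154, p(58)=715220, p(59)=831820, p(60)=966467, p(61)=1121505, p(62)=1300156, p(63)=1505499, p(64)=1741630, p(65)=2012558, p(66)=2323520, p(67)=2679689, p(68)=3087735, p(69)=3554345, p(70)=4087968, p(71)=4697205, p(72)=5392783, p(73)=6185689, p(74)=7089500, p(75)=8118264, p(76)=9289091, p(77)=10619863, p(78)=12132164, p(79)=13848650, p(80)=15796476, p(81)=18004327, p(82)=20506255, p(83)=23338469, p(84)=26543660, p(85)=30167357, p(86)=34262962, p(87)=38887673, p(88)=44108109, p(89)=49995925, p(90)=56634173, p(91)=64112359, p(92)=72533807, p(93)=82010177, p(94)=92669720, p(95)=104651419, p(96)=118114304, p(97)=133230930.
Final step: p(98) = p(97) + p(96) - p(93) - p(91) + p(86) + p(83) - p(76) - p(72) + p(63) + p(58) - p(47) - p(41) + p(28) + p(21) - p(6)
= 133230930 + 118114304 - 82010177 - 64112359 + 34262962 + 23338469 - 9289091 - 5392783 + 1505499 + 715220 - 124754 - 44583 + 3718 + 792 - 11
= 150198136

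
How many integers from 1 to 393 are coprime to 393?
260

393 = 3 × 131
φ(n) = n × ∏(1 - 1/p) for each prime p dividing n
φ(393) = 393 × (1 - 1/3) × (1 - 1/131) = 260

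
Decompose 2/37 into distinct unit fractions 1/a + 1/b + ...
1/19 + 1/703

Greedy algorithm:
2/37: ceiling(37/2) = 19, use 1/19
1/703: ceiling(703/1) = 703, use 1/703
Result: 2/37 = 1/19 + 1/703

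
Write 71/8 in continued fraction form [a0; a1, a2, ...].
[8; 1, 7]

Euclidean algorithm steps:
71 = 8 × 8 + 7
8 = 1 × 7 + 1
7 = 7 × 1 + 0
Continued fraction: [8; 1, 7]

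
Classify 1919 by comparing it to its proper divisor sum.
deficient

Proper divisors of 1919: sum = 1 + 19 + 101 = 121
Since 121 < 1919, 1919 is deficient.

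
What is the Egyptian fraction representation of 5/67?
1/14 + 1/313 + 1/293594

Greedy algorithm:
5/67: ceiling(67/5) = 14, use 1/14
3/938: ceiling(938/3) = 313, use 1/313
1/293594: ceiling(293594/1) = 293594, use 1/293594
Result: 5/67 = 1/14 + 1/313 + 1/293594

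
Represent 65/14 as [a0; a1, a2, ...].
[4; 1, 1, 1, 4]

Euclidean algorithm steps:
65 = 4 × 14 + 9
14 = 1 × 9 + 5
9 = 1 × 5 + 4
5 = 1 × 4 + 1
4 = 4 × 1 + 0
Continued fraction: [4; 1, 1, 1, 4]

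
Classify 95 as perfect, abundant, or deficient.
deficient

Proper divisors of 95: sum = 1 + 5 + 19 = 25
Since 25 < 95, 95 is deficient.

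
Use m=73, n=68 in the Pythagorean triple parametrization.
(705, 9928, 9953)

Euclid's formula: a = m² - n², b = 2mn, c = m² + n²
m = 73, n = 68
a = 73² - 68² = 5329 - 4624 = 705
b = 2 × 73 × 68 = 9928
c = 73² + 68² = 5329 + 4624 = 9953
Verification: 705² + 9928² = 497025 + 98565184 = 99062209 = 9953² ✓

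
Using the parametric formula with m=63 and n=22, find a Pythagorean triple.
(3485, 2772, 4453)

Euclid's formula: a = m² - n², b = 2mn, c = m² + n²
m = 63, n = 22
a = 63² - 22² = 3969 - 484 = 3485
b = 2 × 63 × 22 = 2772
c = 63² + 22² = 3969 + 484 = 4453
Verification: 3485² + 2772² = 12145225 + 7683984 = 19829209 = 4453² ✓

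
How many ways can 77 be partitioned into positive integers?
10619863

p(n) counts ways to write n as a sum of positive integers (order ignored).
Euler's pentagonal recurrence: p(k) = p(k-1) + p(k-2) - p(k-5) - p(k-7) + p(k-12) + p(k-15) - ... (offsets j(3j∓1)/2, signs ++--, p(0)=1, p(<0)=0).
DP table for k = 0..76: p(0)=1, p(1)=1, p(2)=2, p(3)=3, p(4)=5, p(5)=7, p(6)=11, p(7)=15, p(8)=22, p(9)=30, p(10)=42, p(11)=56, p(12)=77, p(13)=101, p(14)=135, p(15)=176, p(16)=231, p(17)=297, p(18)=385, p(19)=490, p(20)=627, p(21)=792, p(22)=1002, p(23)=1255, p(24)=1575, p(25)=1958, p(26)=2436, p(27)=3010, p(28)=3718, p(29)=4565, p(30)=5604, p(31)=6842, p(32)=8349, p(33)=10143, p(34)=12310, p(35)=14883, p(36)=17977, p(37)=21637, p(38)=26015, p(39)=31185, p(40)=37338, p(41)=44583, p(42)=53174, p(43)=63261, p(44)=75175, p(45)=89134, p(46)=105558, p(47)=124754, p(48)=147273, p(49)=173525, p(50)=204226, p(51)=239943, p(52)=281589, p(53)=329931, p(54)=386155, p(55)=451276, p(56)=526823, p(57)=614154, p(58)=715220, p(59)=831820, p(60)=966467, p(61)=1121505, p(62)=1300156, p(63)=1505499, p(64)=1741630, p(65)=2012558, p(66)=2323520, p(67)=2679689, p(68)=3087735, p(69)=3554345, p(70)=4087968, p(71)=4697205, p(72)=5392783, p(73)=6185689, p(74)=7089500, p(75)=8118264, p(76)=9289091.
Final step: p(77) = p(76) + p(75) - p(72) - p(70) + p(65) + p(62) - p(55) - p(51) + p(42) + p(37) - p(26) - p(20) + p(7) + p(0)
= 9289091 + 8118264 - 5392783 - 4087968 + 2012558 + 1300156 - 451276 - 239943 + 53174 + 21637 - 2436 - 627 + 15 + 1
= 10619863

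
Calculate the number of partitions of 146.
27517052599

p(n) counts ways to write n as a sum of positive integers (order ignored).
Euler's pentagonal recurrence: p(k) = p(k-1) + p(k-2) - p(k-5) - p(k-7) + p(k-12) + p(k-15) - ... (offsets j(3j∓1)/2, signs ++--, p(0)=1, p(<0)=0).
DP table for k = 0..145: p(0)=1, p(1)=1, p(2)=2, p(3)=3, p(4)=5, p(5)=7, p(6)=11, p(7)=15, p(8)=22, p(9)=30, p(10)=42, p(11)=56, p(12)=77, p(13)=101, p(14)=135, p(15)=176, p(16)=231, p(17)=297, p(18)=385, p(19)=490, p(20)=627, p(21)=792, p(22)=1002, p(23)=1255, p(24)=1575, p(25)=1958, p(26)=2436, p(27)=3010, p(28)=3718, p(29)=4565, p(30)=5604, p(31)=6842, p(32)=8349, p(33)=10143, p(34)=12310, p(35)=14883, p(36)=17977, p(37)=21637, p(38)=26015, p(39)=31185, p(40)=37338, p(41)=44583, p(42)=53174, p(43)=63261, p(44)=75175, p(45)=89134, p(46)=105558, p(47)=124754, p(48)=147273, p(49)=173525, p(50)=204226, p(51)=239943, p(52)=281589, p(53)=329931, p(54)=386155, p(55)=451276, p(56)=526823, p(57)=614154, p(58)=715220, p(59)=831820, p(60)=966467, p(61)=1121505, p(62)=1300156, p(63)=1505499, p(64)=1741630, p(65)=2012558, p(66)=2323520, p(67)=2679689, p(68)=3087735, p(69)=3554345, p(70)=4087968, p(71)=4697205, p(72)=5392783, p(73)=6185689, p(74)=7089500, p(75)=8118264, p(76)=9289091, p(77)=10619863, p(78)=12132164, p(79)=13848650, p(80)=15796476, p(81)=18004327, p(82)=20506255, p(83)=23338469, p(84)=26543660, p(85)=30167357, p(86)=34262962, p(87)=38887673, p(88)=44108109, p(89)=49995925, p(90)=56634173, p(91)=64112359, p(92)=72533807, p(93)=82010177, p(94)=92669720, p(95)=104651419, p(96)=118114304, p(97)=133230930, p(98)=150198136, p(99)=169229875, p(100)=190569292, p(101)=214481126, p(102)=241265379, p(103)=271248950, p(104)=304801365, p(105)=342325709, p(106)=384276336, p(107)=431149389, p(108)=483502844, p(109)=541946240, p(110)=607163746, p(111)=679903203, p(112)=761002156, p(113)=851376628, p(114)=952050665, p(115)=1064144451, p(116)=1188908248, p(117)=1327710076, p(118)=1482074143, p(119)=1653668665, p(120)=1844349560, p(121)=2056148051, p(122)=2291320912, p(123)=2552338241, p(124)=2841940500, p(125)=3163127352, p(126)=3519222692, p(127)=3913864295, p(128)=4351078600, p(129)=4835271870, p(130)=5371315400, p(131)=5964539504, p(132)=6620830889, p(133)=7346629512, p(134)=8149040695, p(135)=9035836076, p(136)=10015581680, p(137)=11097645016, p(138)=12292341831, p(139)=13610949895, p(140)=15065878135, p(141)=16670689208, p(142)=18440293320, p(143)=20390982757, p(144)=22540654445, p(145)=24908858009.
Final step: p(146) = p(145) + p(144) - p(141) - p(139) + p(134) + p(131) - p(124) - p(120) + p(111) + p(106) - p(95) - p(89) + p(76) + p(69) - p(54) - p(46) + p(29) + p(20) - p(1)
= 24908858009 + 22540654445 - 16670689208 - 13610949895 + 8149040695 + 5964539504 - 2841940500 - 1844349560 + 679903203 + 384276336 - 104651419 - 49995925 + 9289091 + 3554345 - 386155 - 105558 + 4565 + 627 - 1
= 27517052599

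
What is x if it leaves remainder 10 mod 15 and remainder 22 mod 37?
355

Using Chinese Remainder Theorem:
M = 15 × 37 = 555
M1 = 37, M2 = 15
y1 = 37^(-1) mod 15 = 13
y2 = 15^(-1) mod 37 = 5
x = (10×37×13 + 22×15×5) mod 555 = 355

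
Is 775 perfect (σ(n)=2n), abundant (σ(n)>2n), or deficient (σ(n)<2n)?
deficient

Proper divisors of 775: sum = 1 + 5 + 25 + 31 + 155 = 217
Since 217 < 775, 775 is deficient.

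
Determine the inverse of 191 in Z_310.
211

gcd(191, 310) = 1, so the inverse exists.
Extended Euclidean algorithm on (310, 191):
310 = 1 × 191 + 119  ⟹  119 = (1)·310 + (-1)·191
191 = 1 × 119 + 72  ⟹  72 = (-1)·310 + (2)·191
119 = 1 × 72 + 47  ⟹  47 = (2)·310 + (-3)·191
72 = 1 × 47 + 25  ⟹  25 = (-3)·310 + (5)·191
47 = 1 × 25 + 22  ⟹  22 = (5)·310 + (-8)·191
25 = 1 × 22 + 3  ⟹  3 = (-8)·310 + (13)·191
22 = 7 × 3 + 1  ⟹  1 = (61)·310 + (-99)·191
So (-99)·191 ≡ 1 (mod 310), i.e. 191^(-1) ≡ -99 ≡ 211 (mod 310).
Check: 191 × 211 = 40301 ≡ 1 (mod 310)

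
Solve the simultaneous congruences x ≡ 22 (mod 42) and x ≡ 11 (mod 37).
862

Using Chinese Remainder Theorem:
M = 42 × 37 = 1554
M1 = 37, M2 = 42
y1 = 37^(-1) mod 42 = 25
y2 = 42^(-1) mod 37 = 15
x = (22×37×25 + 11×42×15) mod 1554 = 862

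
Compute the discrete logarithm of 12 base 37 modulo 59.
2

Baby-step giant-step with step n = ⌈√59⌉ = 8.
Baby steps 37^j mod 59 (j:value) for j=0..7: 0:1, 1:37, 2:12, 3:31, 4:26, 5:18, 6:17, 7:39.
h = 12 is already in the table at j=2, so x = 2.
Check: 37^2 ≡ 12 (mod 59).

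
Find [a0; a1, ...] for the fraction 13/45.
[0; 3, 2, 6]

Euclidean algorithm steps:
13 = 0 × 45 + 13
45 = 3 × 13 + 6
13 = 2 × 6 + 1
6 = 6 × 1 + 0
Continued fraction: [0; 3, 2, 6]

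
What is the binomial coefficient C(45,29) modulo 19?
0

Using Lucas' theorem:
Write n=45 and k=29 in base 19:
n in base 19: [2, 7]
k in base 19: [1, 10]
C(45,29) mod 19 = ∏ C(n_i, k_i) mod 19
Digit binomials (mod 19): C(2,1) = 2; C(7,10) = 0 (k_i > n_i)
Product: 2 × 0 = 0 ≡ 0 (mod 19)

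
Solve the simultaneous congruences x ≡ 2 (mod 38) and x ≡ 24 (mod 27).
78

Using Chinese Remainder Theorem:
M = 38 × 27 = 1026
M1 = 27, M2 = 38
y1 = 27^(-1) mod 38 = 31
y2 = 38^(-1) mod 27 = 5
x = (2×27×31 + 24×38×5) mod 1026 = 78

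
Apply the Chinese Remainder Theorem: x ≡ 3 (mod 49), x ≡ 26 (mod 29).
983

Using Chinese Remainder Theorem:
M = 49 × 29 = 1421
M1 = 29, M2 = 49
y1 = 29^(-1) mod 49 = 22
y2 = 49^(-1) mod 29 = 16
x = (3×29×22 + 26×49×16) mod 1421 = 983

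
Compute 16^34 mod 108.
52

Repeated squaring. Binary of 34 = 100010.
16^1 ≡ 16 (mod 108); 16^2 ≡ 40 (mod 108); 16^4 ≡ 88 (mod 108); 16^8 ≡ 76 (mod 108); 16^16 ≡ 52 (mod 108); 16^32 ≡ 4 (mod 108)
16^34 = 16^2 × 16^32 ≡ 52 (mod 108)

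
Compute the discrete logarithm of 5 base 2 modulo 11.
4

Baby-step giant-step with step n = ⌈√11⌉ = 4.
Baby steps 2^j mod 11 (j:value) for j=0..3: 0:1, 1:2, 2:4, 3:8.
Giant-step multiplier: 2^(-4) ≡ 2^(10-4) = 2^6 ≡ 9 (mod 11).
Giant steps γ_i = 5·9^i mod 11: γ_0=5, γ_1=1 (in table at j=0).
x = i·n + j = 1·4 + 0 = 4.
Check: 2^4 ≡ 5 (mod 11).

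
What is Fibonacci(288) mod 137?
7

Matrix identity: Q^n = [[F_(n+1), F_n], [F_n, F_(n-1)]] with Q = [[1,1],[1,0]].
n = 288 = 100100000₂. Square-and-multiply, entries mod 137:
Q^1 = [[1,1],[1,0]]
Q^2 = (Q^1)² = [[2,1],[1,1]]
Q^4 = (Q^2)² = [[5,3],[3,2]]
Q^9 = (Q^4)²·Q = [[55,34],[34,21]]
Q^18 = (Q^9)² = [[71,118],[118,90]]
Q^36 = (Q^18)² = [[59,92],[92,104]]
Q^72 = (Q^36)² = [[26,63],[63,100]]
Q^144 = (Q^72)² = [[124,129],[129,132]]
Q^288 = (Q^144)² = [[96,7],[7,89]]
F_288 mod 137 = Q^288[0][1] = 7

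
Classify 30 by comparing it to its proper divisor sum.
abundant

Proper divisors of 30: sum = 1 + 2 + 3 + 5 + 6 + 10 + 15 = 42
Since 42 > 30, 30 is abundant.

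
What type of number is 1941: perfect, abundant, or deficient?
deficient

Proper divisors of 1941: sum = 1 + 3 + 647 = 651
Since 651 < 1941, 1941 is deficient.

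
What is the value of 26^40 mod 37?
26

Repeated squaring. Binary of 40 = 101000.
26^1 ≡ 26 (mod 37); 26^2 ≡ 10 (mod 37); 26^4 ≡ 26 (mod 37); 26^8 ≡ 10 (mod 37); 26^16 ≡ 26 (mod 37); 26^32 ≡ 10 (mod 37)
26^40 = 26^8 × 26^32 ≡ 26 (mod 37)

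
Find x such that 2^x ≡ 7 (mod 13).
11

Baby-step giant-step with step n = ⌈√13⌉ = 4.
Baby steps 2^j mod 13 (j:value) for j=0..3: 0:1, 1:2, 2:4, 3:8.
Giant-step multiplier: 2^(-4) ≡ 2^(12-4) = 2^8 ≡ 9 (mod 13).
Giant steps γ_i = 7·9^i mod 13: γ_0=7, γ_1=11, γ_2=8 (in table at j=3).
x = i·n + j = 2·4 + 3 = 11.
Check: 2^11 ≡ 7 (mod 13).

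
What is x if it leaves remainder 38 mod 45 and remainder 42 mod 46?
1928

Using Chinese Remainder Theorem:
M = 45 × 46 = 2070
M1 = 46, M2 = 45
y1 = 46^(-1) mod 45 = 1
y2 = 45^(-1) mod 46 = 45
x = (38×46×1 + 42×45×45) mod 2070 = 1928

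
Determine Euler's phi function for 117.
72

117 = 3^2 × 13
φ(n) = n × ∏(1 - 1/p) for each prime p dividing n
φ(117) = 117 × (1 - 1/3) × (1 - 1/13) = 72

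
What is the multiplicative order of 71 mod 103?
102

103 is prime, so ord(71) divides φ(103) = 102.
Divisors of 102: 1, 2, 3, 6, 17, 34, 51, 102.
Repeated squaring: 71^1 ≡ 71, 71^2 ≡ 97, 71^4 ≡ 36, 71^8 ≡ 60, 71^16 ≡ 98, 71^32 ≡ 25, 71^64 ≡ 7 (mod 103).
Test 71^d mod 103 for each divisor d in increasing order:
71^1 ≡ 71
71^2 ≡ 97
71^3 = 71^2·71^1 ≡ 89
71^6 = 71^4·71^2 ≡ 93
71^17 = 71^16·71^1 ≡ 57
71^34 = 71^32·71^2 ≡ 56
71^51 = 71^32·71^16·71^2·71^1 ≡ 102
71^102 = 71^64·71^32·71^4·71^2 ≡ 1  ← first divisor giving 1
The order is 102.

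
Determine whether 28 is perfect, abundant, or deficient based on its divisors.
perfect

Proper divisors of 28: sum = 1 + 2 + 4 + 7 + 14 = 28
Since 28 = 28, 28 is perfect.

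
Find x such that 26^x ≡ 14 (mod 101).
30

Baby-step giant-step with step n = ⌈√101⌉ = 11.
Baby steps 26^j mod 101 (j:value) for j=0..10: 0:1, 1:26, 2:70, 3:2, 4:52, 5:39, 6:4, 7:3, 8:78, 9:8, 10:6.
Giant-step multiplier: 26^(-11) ≡ 26^(100-11) = 26^89 ≡ 90 (mod 101).
Giant steps γ_i = 14·90^i mod 101: γ_0=14, γ_1=48, γ_2=78 (in table at j=8).
x = i·n + j = 2·11 + 8 = 30.
Check: 26^30 ≡ 14 (mod 101).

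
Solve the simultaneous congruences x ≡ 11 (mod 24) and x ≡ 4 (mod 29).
323

Using Chinese Remainder Theorem:
M = 24 × 29 = 696
M1 = 29, M2 = 24
y1 = 29^(-1) mod 24 = 5
y2 = 24^(-1) mod 29 = 23
x = (11×29×5 + 4×24×23) mod 696 = 323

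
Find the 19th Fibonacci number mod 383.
351

Matrix identity: Q^n = [[F_(n+1), F_n], [F_n, F_(n-1)]] with Q = [[1,1],[1,0]].
n = 19 = 10011₂. Square-and-multiply, entries mod 383:
Q^1 = [[1,1],[1,0]]
Q^2 = (Q^1)² = [[2,1],[1,1]]
Q^4 = (Q^2)² = [[5,3],[3,2]]
Q^9 = (Q^4)²·Q = [[55,34],[34,21]]
Q^19 = (Q^9)²·Q = [[254,351],[351,286]]
F_19 mod 383 = Q^19[0][1] = 351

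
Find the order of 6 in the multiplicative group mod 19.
9

19 is prime, so ord(6) divides φ(19) = 18.
Divisors of 18: 1, 2, 3, 6, 9, 18.
Repeated squaring: 6^1 ≡ 6, 6^2 ≡ 17, 6^4 ≡ 4, 6^8 ≡ 16, 6^16 ≡ 9 (mod 19).
Test 6^d mod 19 for each divisor d in increasing order:
6^1 ≡ 6
6^2 ≡ 17
6^3 = 6^2·6^1 ≡ 7
6^6 = 6^4·6^2 ≡ 11
6^9 = 6^8·6^1 ≡ 1  ← first divisor giving 1
The order is 9.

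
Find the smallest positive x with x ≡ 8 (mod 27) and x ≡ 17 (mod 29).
278

Using Chinese Remainder Theorem:
M = 27 × 29 = 783
M1 = 29, M2 = 27
y1 = 29^(-1) mod 27 = 14
y2 = 27^(-1) mod 29 = 14
x = (8×29×14 + 17×27×14) mod 783 = 278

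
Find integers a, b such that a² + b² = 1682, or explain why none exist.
1² + 41² (a=1, b=41)

Factorization: 1682 = 2 × 29^2
By Fermat: n is sum of two squares iff every prime p ≡ 3 (mod 4) appears to even power.
All primes ≡ 3 (mod 4) appear to even power.
Search a = 0, 1, 2, … for 1682 - a² a perfect square: first hit at a = 1: 1682 - 1 = 1681 = 41².
1682 = 1² + 41² = 1 + 1681 ✓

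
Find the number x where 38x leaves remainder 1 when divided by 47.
26

gcd(38, 47) = 1, so the inverse exists.
Extended Euclidean algorithm on (47, 38):
47 = 1 × 38 + 9  ⟹  9 = (1)·47 + (-1)·38
38 = 4 × 9 + 2  ⟹  2 = (-4)·47 + (5)·38
9 = 4 × 2 + 1  ⟹  1 = (17)·47 + (-21)·38
So (-21)·38 ≡ 1 (mod 47), i.e. 38^(-1) ≡ -21 ≡ 26 (mod 47).
Check: 38 × 26 = 988 ≡ 1 (mod 47)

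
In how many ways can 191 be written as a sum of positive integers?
1820701100652

p(n) counts ways to write n as a sum of positive integers (order ignored).
Euler's pentagonal recurrence: p(k) = p(k-1) + p(k-2) - p(k-5) - p(k-7) + p(k-12) + p(k-15) - ... (offsets j(3j∓1)/2, signs ++--, p(0)=1, p(<0)=0).
DP table for k = 0..190: p(0)=1, p(1)=1, p(2)=2, p(3)=3, p(4)=5, p(5)=7, p(6)=11, p(7)=15, p(8)=22, p(9)=30, p(10)=42, p(11)=56, p(12)=77, p(13)=101, p(14)=135, p(15)=176, p(16)=231, p(17)=297, p(18)=385, p(19)=490, p(20)=627, p(21)=792, p(22)=1002, p(23)=1255, p(24)=1575, p(25)=1958, p(26)=2436, p(27)=3010, p(28)=3718, p(29)=4565, p(30)=5604, p(31)=6842, p(32)=8349, p(33)=10143, p(34)=12310, p(35)=14883, p(36)=17977, p(37)=21637, p(38)=26015, p(39)=31185, p(40)=37338, p(41)=44583, p(42)=53174, p(43)=63261, p(44)=75175, p(45)=89134, p(46)=105558, p(47)=124754, p(48)=147273, p(49)=173525, p(50)=204226, p(51)=239943, p(52)=281589, p(53)=329931, p(54)=386155, p(55)=451276, p(56)=526823, p(57)=614154, p(58)=715220, p(59)=831820, p(60)=966467, p(61)=1121505, p(62)=1300156, p(63)=1505499, p(64)=1741630, p(65)=2012558, p(66)=2323520, p(67)=2679689, p(68)=3087735, p(69)=3554345, p(70)=4087968, p(71)=4697205, p(72)=5392783, p(73)=6185689, p(74)=7089500, p(75)=8118264, p(76)=9289091, p(77)=10619863, p(78)=12132164, p(79)=13848650, p(80)=15796476, p(81)=18004327, p(82)=20506255, p(83)=23338469, p(84)=26543660, p(85)=30167357, p(86)=34262962, p(87)=38887673, p(88)=44108109, p(89)=49995925, p(90)=56634173, p(91)=64112359, p(92)=72533807, p(93)=82010177, p(94)=92669720, p(95)=104651419, p(96)=118114304, p(97)=133230930, p(98)=150198136, p(99)=169229875, p(100)=190569292, p(101)=214481126, p(102)=241265379, p(103)=271248950, p(104)=304801365, p(105)=342325709, p(106)=384276336, p(107)=431149389, p(108)=483502844, p(109)=541946240, p(110)=607163746, p(111)=679903203, p(112)=761002156, p(113)=851376628, p(114)=952050665, p(115)=1064144451, p(116)=1188908248, p(117)=1327710076, p(118)=1482074143, p(119)=1653668665, p(120)=1844349560, p(121)=2056148051, p(122)=2291320912, p(123)=2552338241, p(124)=2841940500, p(125)=3163127352, p(126)=3519222692, p(127)=3913864295, p(128)=4351078600, p(129)=4835271870, p(130)=5371315400, p(131)=5964539504, p(132)=6620830889, p(133)=7346629512, p(134)=8149040695, p(135)=9035836076, p(136)=10015581680, p(137)=11097645016, p(138)=12292341831, p(139)=13610949895, p(140)=15065878135, p(141)=16670689208, p(142)=18440293320, p(143)=20390982757, p(144)=22540654445, p(145)=24908858009, p(146)=27517052599, p(147)=30388671978, p(148)=33549419497, p(149)=37027355200, p(150)=40853235313, p(151)=45060624582, p(152)=49686288421, p(153)=54770336324, p(154)=60356673280, p(155)=66493182097, p(156)=73232243759, p(157)=80630964769, p(158)=88751778802, p(159)=97662728555, p(160)=107438159466, p(161)=118159068427, p(162)=129913904637, p(163)=142798995930, p(164)=156919475295, p(165)=172389800255, p(166)=189334822579, p(167)=207890420102, p(168)=228204732751, p(169)=250438925115, p(170)=274768617130, p(171)=301384802048, p(172)=330495499613, p(173)=362326859895, p(174)=397125074750, p(175)=435157697830, p(176)=476715857290, p(177)=522115831195, p(178)=571701605655, p(179)=625846753120, p(180)=684957390936, p(181)=749474411781, p(182)=819876908323, p(183)=896684817527, p(184)=980462880430, p(185)=1071823774337, p(186)=1171432692373, p(187)=1280011042268, p(188)=1398341745571, p(189)=1527273599625, p(190)=1667727404093.
Final step: p(191) = p(190) + p(189) - p(186) - p(184) + p(179) + p(176) - p(169) - p(165) + p(156) + p(151) - p(140) - p(134) + p(121) + p(114) - p(99) - p(91) + p(74) + p(65) - p(46) - p(36) + p(15) + p(4)
= 1667727404093 + 1527273599625 - 1171432692373 - 980462880430 + 625846753120 + 476715857290 - 250438925115 - 172389800255 + 73232243759 + 45060624582 - 15065878135 - 8149040695 + 2056148051 + 952050665 - 169229875 - 64112359 + 7089500 + 2012558 - 105558 - 17977 + 176 + 5
= 1820701100652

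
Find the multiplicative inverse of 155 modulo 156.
155

gcd(155, 156) = 1, so the inverse exists.
Extended Euclidean algorithm on (156, 155):
156 = 1 × 155 + 1  ⟹  1 = (1)·156 + (-1)·155
So (-1)·155 ≡ 1 (mod 156), i.e. 155^(-1) ≡ -1 ≡ 155 (mod 156).
Check: 155 × 155 = 24025 ≡ 1 (mod 156)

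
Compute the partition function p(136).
10015581680

p(n) counts ways to write n as a sum of positive integers (order ignored).
Euler's pentagonal recurrence: p(k) = p(k-1) + p(k-2) - p(k-5) - p(k-7) + p(k-12) + p(k-15) - ... (offsets j(3j∓1)/2, signs ++--, p(0)=1, p(<0)=0).
DP table for k = 0..135: p(0)=1, p(1)=1, p(2)=2, p(3)=3, p(4)=5, p(5)=7, p(6)=11, p(7)=15, p(8)=22, p(9)=30, p(10)=42, p(11)=56, p(12)=77, p(13)=101, p(14)=135, p(15)=176, p(16)=231, p(17)=297, p(18)=385, p(19)=490, p(20)=627, p(21)=792, p(22)=1002, p(23)=1255, p(24)=1575, p(25)=1958, p(26)=2436, p(27)=3010, p(28)=3718, p(29)=4565, p(30)=5604, p(31)=6842, p(32)=8349, p(33)=10143, p(34)=12310, p(35)=14883, p(36)=17977, p(37)=21637, p(38)=26015, p(39)=31185, p(40)=37338, p(41)=44583, p(42)=53174, p(43)=63261, p(44)=75175, p(45)=89134, p(46)=105558, p(47)=124754, p(48)=147273, p(49)=173525, p(50)=204226, p(51)=239943, p(52)=281589, p(53)=329931, p(54)=386155, p(55)=451276, p(56)=526823, p(57)=614154, p(58)=715220, p(59)=831820, p(60)=966467, p(61)=1121505, p(62)=1300156, p(63)=1505499, p(64)=1741630, p(65)=2012558, p(66)=2323520, p(67)=2679689, p(68)=3087735, p(69)=3554345, p(70)=4087968, p(71)=4697205, p(72)=5392783, p(73)=6185689, p(74)=7089500, p(75)=8118264, p(76)=9289091, p(77)=10619863, p(78)=12132164, p(79)=13848650, p(80)=15796476, p(81)=18004327, p(82)=20506255, p(83)=23338469, p(84)=26543660, p(85)=30167357, p(86)=34262962, p(87)=38887673, p(88)=44108109, p(89)=49995925, p(90)=56634173, p(91)=64112359, p(92)=72533807, p(93)=82010177, p(94)=92669720, p(95)=104651419, p(96)=118114304, p(97)=133230930, p(98)=150198136, p(99)=169229875, p(100)=190569292, p(101)=214481126, p(102)=241265379, p(103)=271248950, p(104)=304801365, p(105)=342325709, p(106)=384276336, p(107)=431149389, p(108)=483502844, p(109)=541946240, p(110)=607163746, p(111)=679903203, p(112)=761002156, p(113)=851376628, p(114)=952050665, p(115)=1064144451, p(116)=1188908248, p(117)=1327710076, p(118)=1482074143, p(119)=1653668665, p(120)=1844349560, p(121)=2056148051, p(122)=2291320912, p(123)=2552338241, p(124)=2841940500, p(125)=3163127352, p(126)=3519222692, p(127)=3913864295, p(128)=4351078600, p(129)=4835271870, p(130)=5371315400, p(131)=5964539504, p(132)=6620830889, p(133)=7346629512, p(134)=8149040695, p(135)=9035836076.
Final step: p(136) = p(135) + p(134) - p(131) - p(129) + p(124) + p(121) - p(114) - p(110) + p(101) + p(96) - p(85) - p(79) + p(66) + p(59) - p(44) - p(36) + p(19) + p(10)
= 9035836076 + 8149040695 - 5964539504 - 4835271870 + 2841940500 + 2056148051 - 952050665 - 607163746 + 214481126 + 118114304 - 30167357 - 13848650 + 2323520 + 831820 - 75175 - 17977 + 490 + 42
= 10015581680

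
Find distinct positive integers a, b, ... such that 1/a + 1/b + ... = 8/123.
1/16 + 1/394 + 1/387696

Greedy algorithm:
8/123: ceiling(123/8) = 16, use 1/16
5/1968: ceiling(1968/5) = 394, use 1/394
1/387696: ceiling(387696/1) = 387696, use 1/387696
Result: 8/123 = 1/16 + 1/394 + 1/387696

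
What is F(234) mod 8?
0

Matrix identity: Q^n = [[F_(n+1), F_n], [F_n, F_(n-1)]] with Q = [[1,1],[1,0]].
n = 234 = 11101010₂. Square-and-multiply, entries mod 8:
Q^1 = [[1,1],[1,0]]
Q^3 = (Q^1)²·Q = [[3,2],[2,1]]
Q^7 = (Q^3)²·Q = [[5,5],[5,0]]
Q^14 = (Q^7)² = [[2,1],[1,1]]
Q^29 = (Q^14)²·Q = [[0,5],[5,3]]
Q^58 = (Q^29)² = [[1,7],[7,2]]
Q^117 = (Q^58)²·Q = [[7,2],[2,5]]
Q^234 = (Q^117)² = [[5,0],[0,5]]
F_234 mod 8 = Q^234[0][1] = 0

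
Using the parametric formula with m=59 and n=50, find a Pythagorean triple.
(981, 5900, 5981)

Euclid's formula: a = m² - n², b = 2mn, c = m² + n²
m = 59, n = 50
a = 59² - 50² = 3481 - 2500 = 981
b = 2 × 59 × 50 = 5900
c = 59² + 50² = 3481 + 2500 = 5981
Verification: 981² + 5900² = 962361 + 34810000 = 35772361 = 5981² ✓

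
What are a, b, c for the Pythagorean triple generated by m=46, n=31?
(1155, 2852, 3077)

Euclid's formula: a = m² - n², b = 2mn, c = m² + n²
m = 46, n = 31
a = 46² - 31² = 2116 - 961 = 1155
b = 2 × 46 × 31 = 2852
c = 46² + 31² = 2116 + 961 = 3077
Verification: 1155² + 2852² = 1334025 + 8133904 = 9467929 = 3077² ✓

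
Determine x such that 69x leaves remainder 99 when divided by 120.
x ≡ 31 (mod 40)

gcd(69, 120) = 3, which divides 99, so solutions exist.
Divide through by 3: 23x ≡ 33 (mod 40).
Find 23^(-1) mod 40 by the extended Euclidean algorithm:
40 = 1 × 23 + 17  ⟹  17 = (1)·40 + (-1)·23
23 = 1 × 17 + 6  ⟹  6 = (-1)·40 + (2)·23
17 = 2 × 6 + 5  ⟹  5 = (3)·40 + (-5)·23
6 = 1 × 5 + 1  ⟹  1 = (-4)·40 + (7)·23
So (7)·23 ≡ 1 (mod 40), i.e. 23^(-1) ≡ 7 (mod 40).
x ≡ 7 × 33 = 231 ≡ 31 (mod 40).
Check: 69 × 31 = 2139 ≡ 99 (mod 120).
x ≡ 31 (mod 40), giving 3 solutions mod 120.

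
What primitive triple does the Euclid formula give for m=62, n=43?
(1995, 5332, 5693)

Euclid's formula: a = m² - n², b = 2mn, c = m² + n²
m = 62, n = 43
a = 62² - 43² = 3844 - 1849 = 1995
b = 2 × 62 × 43 = 5332
c = 62² + 43² = 3844 + 1849 = 5693
Verification: 1995² + 5332² = 3980025 + 28430224 = 32410249 = 5693² ✓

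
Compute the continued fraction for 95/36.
[2; 1, 1, 1, 3, 3]

Euclidean algorithm steps:
95 = 2 × 36 + 23
36 = 1 × 23 + 13
23 = 1 × 13 + 10
13 = 1 × 10 + 3
10 = 3 × 3 + 1
3 = 3 × 1 + 0
Continued fraction: [2; 1, 1, 1, 3, 3]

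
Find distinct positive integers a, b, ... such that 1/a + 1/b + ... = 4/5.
1/2 + 1/4 + 1/20

Greedy algorithm:
4/5: ceiling(5/4) = 2, use 1/2
3/10: ceiling(10/3) = 4, use 1/4
1/20: ceiling(20/1) = 20, use 1/20
Result: 4/5 = 1/2 + 1/4 + 1/20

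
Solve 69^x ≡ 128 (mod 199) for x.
146

Baby-step giant-step with step n = ⌈√199⌉ = 15.
Baby steps 69^j mod 199 (j:value) for j=0..14: 0:1, 1:69, 2:184, 3:159, 4:26, 5:3, 6:8, 7:154, 8:79, 9:78, 10:9, 11:24, 12:64, 13:38, 14:35.
Giant-step multiplier: 69^(-15) ≡ 69^(198-15) = 69^183 ≡ 59 (mod 199).
Giant steps γ_i = 128·59^i mod 199: γ_0=128, γ_1=189, γ_2=7, γ_3=15, γ_4=89, γ_5=77, γ_6=165, γ_7=183, γ_8=51, γ_9=24 (in table at j=11).
x = i·n + j = 9·15 + 11 = 146.
Check: 69^146 ≡ 128 (mod 199).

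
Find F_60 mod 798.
312

Matrix identity: Q^n = [[F_(n+1), F_n], [F_n, F_(n-1)]] with Q = [[1,1],[1,0]].
n = 60 = 111100₂. Square-and-multiply, entries mod 798:
Q^1 = [[1,1],[1,0]]
Q^3 = (Q^1)²·Q = [[3,2],[2,1]]
Q^7 = (Q^3)²·Q = [[21,13],[13,8]]
Q^15 = (Q^7)²·Q = [[189,610],[610,377]]
Q^30 = (Q^15)² = [[43,524],[524,317]]
Q^60 = (Q^30)² = [[317,312],[312,5]]
F_60 mod 798 = Q^60[0][1] = 312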